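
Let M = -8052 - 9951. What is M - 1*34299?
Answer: -52302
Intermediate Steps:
M = -18003
M - 1*34299 = -18003 - 1*34299 = -18003 - 34299 = -52302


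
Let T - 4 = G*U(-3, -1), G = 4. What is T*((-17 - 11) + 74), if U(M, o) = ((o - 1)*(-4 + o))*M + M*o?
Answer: -4784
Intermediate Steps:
U(M, o) = M*o + M*(-1 + o)*(-4 + o) (U(M, o) = ((-1 + o)*(-4 + o))*M + M*o = M*(-1 + o)*(-4 + o) + M*o = M*o + M*(-1 + o)*(-4 + o))
T = -104 (T = 4 + 4*(-3*(4 + (-1)² - 4*(-1))) = 4 + 4*(-3*(4 + 1 + 4)) = 4 + 4*(-3*9) = 4 + 4*(-27) = 4 - 108 = -104)
T*((-17 - 11) + 74) = -104*((-17 - 11) + 74) = -104*(-28 + 74) = -104*46 = -4784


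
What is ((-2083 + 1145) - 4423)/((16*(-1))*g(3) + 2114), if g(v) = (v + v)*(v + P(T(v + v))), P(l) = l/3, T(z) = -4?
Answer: -5361/1954 ≈ -2.7436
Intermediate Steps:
P(l) = l/3 (P(l) = l*(⅓) = l/3)
g(v) = 2*v*(-4/3 + v) (g(v) = (v + v)*(v + (⅓)*(-4)) = (2*v)*(v - 4/3) = (2*v)*(-4/3 + v) = 2*v*(-4/3 + v))
((-2083 + 1145) - 4423)/((16*(-1))*g(3) + 2114) = ((-2083 + 1145) - 4423)/((16*(-1))*((⅔)*3*(-4 + 3*3)) + 2114) = (-938 - 4423)/(-32*3*(-4 + 9)/3 + 2114) = -5361/(-32*3*5/3 + 2114) = -5361/(-16*10 + 2114) = -5361/(-160 + 2114) = -5361/1954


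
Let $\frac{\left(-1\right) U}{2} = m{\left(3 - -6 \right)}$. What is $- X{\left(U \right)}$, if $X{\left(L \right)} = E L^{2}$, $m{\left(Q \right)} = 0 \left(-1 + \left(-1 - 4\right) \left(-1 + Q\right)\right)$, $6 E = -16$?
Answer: $0$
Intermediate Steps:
$E = - \frac{8}{3}$ ($E = \frac{1}{6} \left(-16\right) = - \frac{8}{3} \approx -2.6667$)
$m{\left(Q \right)} = 0$ ($m{\left(Q \right)} = 0 \left(-1 - 5 \left(-1 + Q\right)\right) = 0 \left(-1 - \left(-5 + 5 Q\right)\right) = 0 \left(4 - 5 Q\right) = 0$)
$U = 0$ ($U = \left(-2\right) 0 = 0$)
$X{\left(L \right)} = - \frac{8 L^{2}}{3}$
$- X{\left(U \right)} = - \frac{\left(-8\right) 0^{2}}{3} = - \frac{\left(-8\right) 0}{3} = \left(-1\right) 0 = 0$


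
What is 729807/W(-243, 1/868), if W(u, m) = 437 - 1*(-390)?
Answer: 729807/827 ≈ 882.48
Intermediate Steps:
W(u, m) = 827 (W(u, m) = 437 + 390 = 827)
729807/W(-243, 1/868) = 729807/827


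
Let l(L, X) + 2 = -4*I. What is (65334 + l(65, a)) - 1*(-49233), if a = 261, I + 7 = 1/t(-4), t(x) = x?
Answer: 114594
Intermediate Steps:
I = -29/4 (I = -7 + 1/(-4) = -7 - ¼ = -29/4 ≈ -7.2500)
l(L, X) = 27 (l(L, X) = -2 - 4*(-29/4) = -2 + 29 = 27)
(65334 + l(65, a)) - 1*(-49233) = (65334 + 27) - 1*(-49233) = 65361 + 49233 = 114594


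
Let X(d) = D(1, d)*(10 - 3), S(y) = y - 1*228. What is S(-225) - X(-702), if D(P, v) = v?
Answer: 4461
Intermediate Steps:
S(y) = -228 + y (S(y) = y - 228 = -228 + y)
X(d) = 7*d (X(d) = d*(10 - 3) = d*7 = 7*d)
S(-225) - X(-702) = (-228 - 225) - 7*(-702) = -453 - 1*(-4914) = -453 + 4914 = 4461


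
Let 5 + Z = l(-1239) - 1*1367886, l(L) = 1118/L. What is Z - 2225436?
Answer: -4452133271/1239 ≈ -3.5933e+6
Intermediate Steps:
Z = -1694818067/1239 (Z = -5 + (1118/(-1239) - 1*1367886) = -5 + (1118*(-1/1239) - 1367886) = -5 + (-1118/1239 - 1367886) = -5 - 1694811872/1239 = -1694818067/1239 ≈ -1.3679e+6)
Z - 2225436 = -1694818067/1239 - 2225436 = -4452133271/1239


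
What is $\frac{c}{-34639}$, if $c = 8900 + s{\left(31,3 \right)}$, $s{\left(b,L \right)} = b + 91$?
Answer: $- \frac{9022}{34639} \approx -0.26046$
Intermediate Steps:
$s{\left(b,L \right)} = 91 + b$
$c = 9022$ ($c = 8900 + \left(91 + 31\right) = 8900 + 122 = 9022$)
$\frac{c}{-34639} = \frac{9022}{-34639} = 9022 \left(- \frac{1}{34639}\right) = - \frac{9022}{34639}$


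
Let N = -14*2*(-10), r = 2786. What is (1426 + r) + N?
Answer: 4492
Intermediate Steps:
N = 280 (N = -28*(-10) = 280)
(1426 + r) + N = (1426 + 2786) + 280 = 4212 + 280 = 4492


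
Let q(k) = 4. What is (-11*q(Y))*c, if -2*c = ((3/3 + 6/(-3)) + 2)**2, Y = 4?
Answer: 22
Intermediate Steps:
c = -1/2 (c = -((3/3 + 6/(-3)) + 2)**2/2 = -((3*(1/3) + 6*(-1/3)) + 2)**2/2 = -((1 - 2) + 2)**2/2 = -(-1 + 2)**2/2 = -1/2*1**2 = -1/2*1 = -1/2 ≈ -0.50000)
(-11*q(Y))*c = -11*4*(-1/2) = -44*(-1/2) = 22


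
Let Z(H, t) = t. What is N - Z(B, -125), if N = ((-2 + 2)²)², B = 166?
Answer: 125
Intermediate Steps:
N = 0 (N = (0²)² = 0² = 0)
N - Z(B, -125) = 0 - 1*(-125) = 0 + 125 = 125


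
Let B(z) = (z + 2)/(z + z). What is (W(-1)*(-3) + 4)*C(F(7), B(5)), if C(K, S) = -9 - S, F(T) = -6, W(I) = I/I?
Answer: -97/10 ≈ -9.7000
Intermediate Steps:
W(I) = 1
B(z) = (2 + z)/(2*z) (B(z) = (2 + z)/((2*z)) = (2 + z)*(1/(2*z)) = (2 + z)/(2*z))
(W(-1)*(-3) + 4)*C(F(7), B(5)) = (1*(-3) + 4)*(-9 - (2 + 5)/(2*5)) = (-3 + 4)*(-9 - 7/(2*5)) = 1*(-9 - 1*7/10) = 1*(-9 - 7/10) = 1*(-97/10) = -97/10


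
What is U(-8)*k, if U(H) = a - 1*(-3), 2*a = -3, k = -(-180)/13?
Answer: 270/13 ≈ 20.769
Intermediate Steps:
k = 180/13 (k = -(-180)/13 = -18*(-10/13) = 180/13 ≈ 13.846)
a = -3/2 (a = (½)*(-3) = -3/2 ≈ -1.5000)
U(H) = 3/2 (U(H) = -3/2 - 1*(-3) = -3/2 + 3 = 3/2)
U(-8)*k = (3/2)*(180/13) = 270/13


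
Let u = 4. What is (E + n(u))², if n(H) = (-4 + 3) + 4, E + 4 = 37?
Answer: 1296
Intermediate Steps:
E = 33 (E = -4 + 37 = 33)
n(H) = 3 (n(H) = -1 + 4 = 3)
(E + n(u))² = (33 + 3)² = 36² = 1296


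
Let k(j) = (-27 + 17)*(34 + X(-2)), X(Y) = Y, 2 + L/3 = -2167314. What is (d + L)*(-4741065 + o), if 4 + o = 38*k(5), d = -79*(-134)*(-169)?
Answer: 39408936080878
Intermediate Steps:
L = -6501948 (L = -6 + 3*(-2167314) = -6 - 6501942 = -6501948)
k(j) = -320 (k(j) = (-27 + 17)*(34 - 2) = -10*32 = -320)
d = -1789034 (d = 10586*(-169) = -1789034)
o = -12164 (o = -4 + 38*(-320) = -4 - 12160 = -12164)
(d + L)*(-4741065 + o) = (-1789034 - 6501948)*(-4741065 - 12164) = -8290982*(-4753229) = 39408936080878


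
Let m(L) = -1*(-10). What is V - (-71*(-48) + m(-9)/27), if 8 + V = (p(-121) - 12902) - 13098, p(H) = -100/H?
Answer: -96100582/3267 ≈ -29416.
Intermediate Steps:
m(L) = 10
V = -3146868/121 (V = -8 + ((-100/(-121) - 12902) - 13098) = -8 + ((-100*(-1/121) - 12902) - 13098) = -8 + ((100/121 - 12902) - 13098) = -8 + (-1561042/121 - 13098) = -8 - 3145900/121 = -3146868/121 ≈ -26007.)
V - (-71*(-48) + m(-9)/27) = -3146868/121 - (-71*(-48) + 10/27) = -3146868/121 - (3408 + 10*(1/27)) = -3146868/121 - (3408 + 10/27) = -3146868/121 - 1*92026/27 = -3146868/121 - 92026/27 = -96100582/3267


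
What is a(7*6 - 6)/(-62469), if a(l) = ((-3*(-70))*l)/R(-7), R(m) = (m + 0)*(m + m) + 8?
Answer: -420/367873 ≈ -0.0011417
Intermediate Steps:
R(m) = 8 + 2*m² (R(m) = m*(2*m) + 8 = 2*m² + 8 = 8 + 2*m²)
a(l) = 105*l/53 (a(l) = ((-3*(-70))*l)/(8 + 2*(-7)²) = (210*l)/(8 + 2*49) = (210*l)/(8 + 98) = (210*l)/106 = (210*l)*(1/106) = 105*l/53)
a(7*6 - 6)/(-62469) = (105*(7*6 - 6)/53)/(-62469) = (105*(42 - 6)/53)*(-1/62469) = ((105/53)*36)*(-1/62469) = (3780/53)*(-1/62469) = -420/367873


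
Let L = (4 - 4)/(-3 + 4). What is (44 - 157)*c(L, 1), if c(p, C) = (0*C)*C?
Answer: 0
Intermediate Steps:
L = 0 (L = 0/1 = 0*1 = 0)
c(p, C) = 0 (c(p, C) = 0*C = 0)
(44 - 157)*c(L, 1) = (44 - 157)*0 = -113*0 = 0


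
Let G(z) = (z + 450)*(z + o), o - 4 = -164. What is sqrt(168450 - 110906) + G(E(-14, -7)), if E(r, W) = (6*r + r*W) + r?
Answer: -72000 + 2*sqrt(14386) ≈ -71760.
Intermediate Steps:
E(r, W) = 7*r + W*r (E(r, W) = (6*r + W*r) + r = 7*r + W*r)
o = -160 (o = 4 - 164 = -160)
G(z) = (-160 + z)*(450 + z) (G(z) = (z + 450)*(z - 160) = (450 + z)*(-160 + z) = (-160 + z)*(450 + z))
sqrt(168450 - 110906) + G(E(-14, -7)) = sqrt(168450 - 110906) + (-72000 + (-14*(7 - 7))**2 + 290*(-14*(7 - 7))) = sqrt(57544) + (-72000 + (-14*0)**2 + 290*(-14*0)) = 2*sqrt(14386) + (-72000 + 0**2 + 290*0) = 2*sqrt(14386) + (-72000 + 0 + 0) = 2*sqrt(14386) - 72000 = -72000 + 2*sqrt(14386)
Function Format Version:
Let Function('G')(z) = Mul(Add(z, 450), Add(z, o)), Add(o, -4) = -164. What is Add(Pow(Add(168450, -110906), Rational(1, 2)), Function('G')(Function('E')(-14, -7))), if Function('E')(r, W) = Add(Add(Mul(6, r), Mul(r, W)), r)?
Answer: Add(-72000, Mul(2, Pow(14386, Rational(1, 2)))) ≈ -71760.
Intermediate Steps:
Function('E')(r, W) = Add(Mul(7, r), Mul(W, r)) (Function('E')(r, W) = Add(Add(Mul(6, r), Mul(W, r)), r) = Add(Mul(7, r), Mul(W, r)))
o = -160 (o = Add(4, -164) = -160)
Function('G')(z) = Mul(Add(-160, z), Add(450, z)) (Function('G')(z) = Mul(Add(z, 450), Add(z, -160)) = Mul(Add(450, z), Add(-160, z)) = Mul(Add(-160, z), Add(450, z)))
Add(Pow(Add(168450, -110906), Rational(1, 2)), Function('G')(Function('E')(-14, -7))) = Add(Pow(Add(168450, -110906), Rational(1, 2)), Add(-72000, Pow(Mul(-14, Add(7, -7)), 2), Mul(290, Mul(-14, Add(7, -7))))) = Add(Pow(57544, Rational(1, 2)), Add(-72000, Pow(Mul(-14, 0), 2), Mul(290, Mul(-14, 0)))) = Add(Mul(2, Pow(14386, Rational(1, 2))), Add(-72000, Pow(0, 2), Mul(290, 0))) = Add(Mul(2, Pow(14386, Rational(1, 2))), Add(-72000, 0, 0)) = Add(Mul(2, Pow(14386, Rational(1, 2))), -72000) = Add(-72000, Mul(2, Pow(14386, Rational(1, 2))))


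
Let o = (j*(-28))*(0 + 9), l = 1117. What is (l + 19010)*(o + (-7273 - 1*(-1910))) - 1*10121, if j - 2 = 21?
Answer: -224607314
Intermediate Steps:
j = 23 (j = 2 + 21 = 23)
o = -5796 (o = (23*(-28))*(0 + 9) = -644*9 = -5796)
(l + 19010)*(o + (-7273 - 1*(-1910))) - 1*10121 = (1117 + 19010)*(-5796 + (-7273 - 1*(-1910))) - 1*10121 = 20127*(-5796 + (-7273 + 1910)) - 10121 = 20127*(-5796 - 5363) - 10121 = 20127*(-11159) - 10121 = -224597193 - 10121 = -224607314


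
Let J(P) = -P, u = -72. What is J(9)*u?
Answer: 648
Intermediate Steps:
J(9)*u = -1*9*(-72) = -9*(-72) = 648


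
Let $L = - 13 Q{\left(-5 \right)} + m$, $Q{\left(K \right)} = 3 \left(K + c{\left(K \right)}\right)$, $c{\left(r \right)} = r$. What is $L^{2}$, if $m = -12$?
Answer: $142884$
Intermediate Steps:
$Q{\left(K \right)} = 6 K$ ($Q{\left(K \right)} = 3 \left(K + K\right) = 3 \cdot 2 K = 6 K$)
$L = 378$ ($L = - 13 \cdot 6 \left(-5\right) - 12 = \left(-13\right) \left(-30\right) - 12 = 390 - 12 = 378$)
$L^{2} = 378^{2} = 142884$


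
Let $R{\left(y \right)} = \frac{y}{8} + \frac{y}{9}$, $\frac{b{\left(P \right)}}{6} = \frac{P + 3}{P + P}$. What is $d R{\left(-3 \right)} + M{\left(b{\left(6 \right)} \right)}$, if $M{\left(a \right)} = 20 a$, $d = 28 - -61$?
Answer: $\frac{647}{24} \approx 26.958$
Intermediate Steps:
$b{\left(P \right)} = \frac{3 \left(3 + P\right)}{P}$ ($b{\left(P \right)} = 6 \frac{P + 3}{P + P} = 6 \frac{3 + P}{2 P} = \frac{3 \left(3 + P\right)}{P}$)
$d = 89$ ($d = 28 + 61 = 89$)
$R{\left(y \right)} = \frac{17 y}{72}$ ($R{\left(y \right)} = y \frac{1}{8} + y \frac{1}{9} = \frac{y}{8} + \frac{y}{9} = \frac{17 y}{72}$)
$d R{\left(-3 \right)} + M{\left(b{\left(6 \right)} \right)} = 89 \cdot \frac{17}{72} \left(-3\right) + 20 \left(3 + \frac{9}{6}\right) = 89 \left(- \frac{17}{24}\right) + 20 \left(3 + 9 \cdot \frac{1}{6}\right) = - \frac{1513}{24} + 20 \left(3 + \frac{3}{2}\right) = - \frac{1513}{24} + 20 \cdot \frac{9}{2} = - \frac{1513}{24} + 90 = \frac{647}{24}$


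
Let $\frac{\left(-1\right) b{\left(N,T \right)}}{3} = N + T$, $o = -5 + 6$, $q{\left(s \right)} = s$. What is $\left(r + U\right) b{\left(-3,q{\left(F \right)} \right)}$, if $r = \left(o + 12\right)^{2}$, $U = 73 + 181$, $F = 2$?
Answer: $1269$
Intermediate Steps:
$U = 254$
$o = 1$
$r = 169$ ($r = \left(1 + 12\right)^{2} = 13^{2} = 169$)
$b{\left(N,T \right)} = - 3 N - 3 T$ ($b{\left(N,T \right)} = - 3 \left(N + T\right) = - 3 N - 3 T$)
$\left(r + U\right) b{\left(-3,q{\left(F \right)} \right)} = \left(169 + 254\right) \left(\left(-3\right) \left(-3\right) - 6\right) = 423 \left(9 - 6\right) = 423 \cdot 3 = 1269$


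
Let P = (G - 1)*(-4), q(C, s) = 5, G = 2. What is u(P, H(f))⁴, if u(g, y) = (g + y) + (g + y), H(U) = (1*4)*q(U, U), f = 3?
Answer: 1048576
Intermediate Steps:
H(U) = 20 (H(U) = (1*4)*5 = 4*5 = 20)
P = -4 (P = (2 - 1)*(-4) = 1*(-4) = -4)
u(g, y) = 2*g + 2*y
u(P, H(f))⁴ = (2*(-4) + 2*20)⁴ = (-8 + 40)⁴ = 32⁴ = 1048576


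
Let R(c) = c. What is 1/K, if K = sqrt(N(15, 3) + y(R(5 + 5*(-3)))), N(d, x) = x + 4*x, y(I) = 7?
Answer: sqrt(22)/22 ≈ 0.21320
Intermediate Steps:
N(d, x) = 5*x
K = sqrt(22) (K = sqrt(5*3 + 7) = sqrt(15 + 7) = sqrt(22) ≈ 4.6904)
1/K = 1/(sqrt(22)) = sqrt(22)/22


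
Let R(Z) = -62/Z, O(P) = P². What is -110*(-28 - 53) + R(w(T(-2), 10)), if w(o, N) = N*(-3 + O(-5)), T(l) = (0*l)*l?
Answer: 980069/110 ≈ 8909.7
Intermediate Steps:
T(l) = 0 (T(l) = 0*l = 0)
w(o, N) = 22*N (w(o, N) = N*(-3 + (-5)²) = N*(-3 + 25) = N*22 = 22*N)
-110*(-28 - 53) + R(w(T(-2), 10)) = -110*(-28 - 53) - 62/(22*10) = -110*(-81) - 62/220 = 8910 - 62*1/220 = 8910 - 31/110 = 980069/110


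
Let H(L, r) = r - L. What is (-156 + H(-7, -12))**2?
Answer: 25921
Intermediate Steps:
(-156 + H(-7, -12))**2 = (-156 + (-12 - 1*(-7)))**2 = (-156 + (-12 + 7))**2 = (-156 - 5)**2 = (-161)**2 = 25921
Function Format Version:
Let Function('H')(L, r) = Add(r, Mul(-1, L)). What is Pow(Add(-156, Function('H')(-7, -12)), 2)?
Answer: 25921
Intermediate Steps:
Pow(Add(-156, Function('H')(-7, -12)), 2) = Pow(Add(-156, Add(-12, Mul(-1, -7))), 2) = Pow(Add(-156, Add(-12, 7)), 2) = Pow(Add(-156, -5), 2) = Pow(-161, 2) = 25921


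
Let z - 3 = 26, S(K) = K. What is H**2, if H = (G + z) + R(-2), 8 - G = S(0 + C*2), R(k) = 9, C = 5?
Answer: 1296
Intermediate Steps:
G = -2 (G = 8 - (0 + 5*2) = 8 - (0 + 10) = 8 - 1*10 = 8 - 10 = -2)
z = 29 (z = 3 + 26 = 29)
H = 36 (H = (-2 + 29) + 9 = 27 + 9 = 36)
H**2 = 36**2 = 1296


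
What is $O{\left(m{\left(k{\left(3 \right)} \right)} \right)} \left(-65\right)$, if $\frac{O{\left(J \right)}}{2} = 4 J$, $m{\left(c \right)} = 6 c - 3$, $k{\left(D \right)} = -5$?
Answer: $17160$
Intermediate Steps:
$m{\left(c \right)} = -3 + 6 c$
$O{\left(J \right)} = 8 J$ ($O{\left(J \right)} = 2 \cdot 4 J = 8 J$)
$O{\left(m{\left(k{\left(3 \right)} \right)} \right)} \left(-65\right) = 8 \left(-3 + 6 \left(-5\right)\right) \left(-65\right) = 8 \left(-3 - 30\right) \left(-65\right) = 8 \left(-33\right) \left(-65\right) = \left(-264\right) \left(-65\right) = 17160$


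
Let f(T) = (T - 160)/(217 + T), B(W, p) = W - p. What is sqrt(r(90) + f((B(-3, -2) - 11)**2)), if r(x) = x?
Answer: sqrt(32474)/19 ≈ 9.4845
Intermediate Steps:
f(T) = (-160 + T)/(217 + T)
sqrt(r(90) + f((B(-3, -2) - 11)**2)) = sqrt(90 + (-160 + ((-3 - 1*(-2)) - 11)**2)/(217 + ((-3 - 1*(-2)) - 11)**2)) = sqrt(90 + (-160 + ((-3 + 2) - 11)**2)/(217 + ((-3 + 2) - 11)**2)) = sqrt(90 + (-160 + (-1 - 11)**2)/(217 + (-1 - 11)**2)) = sqrt(90 + (-160 + (-12)**2)/(217 + (-12)**2)) = sqrt(90 + (-160 + 144)/(217 + 144)) = sqrt(90 - 16/361) = sqrt(32474/361) = sqrt(32474)/19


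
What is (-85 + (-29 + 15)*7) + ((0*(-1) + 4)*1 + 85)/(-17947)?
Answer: -3284390/17947 ≈ -183.00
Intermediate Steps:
(-85 + (-29 + 15)*7) + ((0*(-1) + 4)*1 + 85)/(-17947) = (-85 - 14*7) + ((0 + 4)*1 + 85)*(-1/17947) = (-85 - 98) + (4*1 + 85)*(-1/17947) = -183 + (4 + 85)*(-1/17947) = -183 + 89*(-1/17947) = -183 - 89/17947 = -3284390/17947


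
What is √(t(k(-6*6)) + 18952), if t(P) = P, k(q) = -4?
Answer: 2*√4737 ≈ 137.65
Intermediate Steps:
√(t(k(-6*6)) + 18952) = √(-4 + 18952) = √18948 = 2*√4737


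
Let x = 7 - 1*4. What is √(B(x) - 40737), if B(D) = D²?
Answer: 2*I*√10182 ≈ 201.81*I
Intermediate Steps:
x = 3 (x = 7 - 4 = 3)
√(B(x) - 40737) = √(3² - 40737) = √(9 - 40737) = √(-40728) = 2*I*√10182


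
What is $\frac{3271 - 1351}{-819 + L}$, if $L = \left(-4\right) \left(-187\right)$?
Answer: $- \frac{1920}{71} \approx -27.042$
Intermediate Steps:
$L = 748$
$\frac{3271 - 1351}{-819 + L} = \frac{3271 - 1351}{-819 + 748} = \frac{1920}{-71} = 1920 \left(- \frac{1}{71}\right) = - \frac{1920}{71}$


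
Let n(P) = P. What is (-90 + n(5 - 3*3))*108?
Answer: -10152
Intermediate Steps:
(-90 + n(5 - 3*3))*108 = (-90 + (5 - 3*3))*108 = (-90 + (5 - 9))*108 = (-90 - 4)*108 = -94*108 = -10152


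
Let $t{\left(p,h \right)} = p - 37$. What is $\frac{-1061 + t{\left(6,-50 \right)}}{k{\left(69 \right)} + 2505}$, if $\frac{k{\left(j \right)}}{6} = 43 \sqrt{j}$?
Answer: $- \frac{23380}{14377} + \frac{2408 \sqrt{69}}{14377} \approx -0.23493$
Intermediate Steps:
$t{\left(p,h \right)} = -37 + p$
$k{\left(j \right)} = 258 \sqrt{j}$ ($k{\left(j \right)} = 6 \cdot 43 \sqrt{j} = 258 \sqrt{j}$)
$\frac{-1061 + t{\left(6,-50 \right)}}{k{\left(69 \right)} + 2505} = \frac{-1061 + \left(-37 + 6\right)}{258 \sqrt{69} + 2505} = \frac{-1061 - 31}{2505 + 258 \sqrt{69}} = - \frac{1092}{2505 + 258 \sqrt{69}}$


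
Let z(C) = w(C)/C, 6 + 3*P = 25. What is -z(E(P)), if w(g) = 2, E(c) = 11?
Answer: -2/11 ≈ -0.18182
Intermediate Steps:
P = 19/3 (P = -2 + (⅓)*25 = -2 + 25/3 = 19/3 ≈ 6.3333)
z(C) = 2/C
-z(E(P)) = -2/11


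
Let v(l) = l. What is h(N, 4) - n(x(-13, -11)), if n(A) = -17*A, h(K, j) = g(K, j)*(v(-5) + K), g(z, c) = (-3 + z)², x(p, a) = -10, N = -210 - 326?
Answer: -157172031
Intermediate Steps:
N = -536
h(K, j) = (-3 + K)²*(-5 + K)
h(N, 4) - n(x(-13, -11)) = (-3 - 536)²*(-5 - 536) - (-17)*(-10) = (-539)²*(-541) - 1*170 = 290521*(-541) - 170 = -157171861 - 170 = -157172031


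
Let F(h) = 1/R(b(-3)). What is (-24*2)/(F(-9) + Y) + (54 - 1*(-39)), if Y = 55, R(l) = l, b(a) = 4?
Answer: 20361/221 ≈ 92.131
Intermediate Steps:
F(h) = ¼ (F(h) = 1/4 = ¼)
(-24*2)/(F(-9) + Y) + (54 - 1*(-39)) = (-24*2)/(¼ + 55) + (54 - 1*(-39)) = -48/(221/4) + (54 + 39) = (4/221)*(-48) + 93 = -192/221 + 93 = 20361/221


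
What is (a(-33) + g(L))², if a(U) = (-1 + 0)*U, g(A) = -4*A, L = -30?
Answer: 23409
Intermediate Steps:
a(U) = -U
(a(-33) + g(L))² = (-1*(-33) - 4*(-30))² = (33 + 120)² = 153² = 23409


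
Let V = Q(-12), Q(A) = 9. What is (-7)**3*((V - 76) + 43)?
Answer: 8232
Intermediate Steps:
V = 9
(-7)**3*((V - 76) + 43) = (-7)**3*((9 - 76) + 43) = -343*(-67 + 43) = -343*(-24) = 8232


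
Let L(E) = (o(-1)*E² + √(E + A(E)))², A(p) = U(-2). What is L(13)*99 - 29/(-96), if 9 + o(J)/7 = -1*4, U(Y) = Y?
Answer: 2247825748637/96 - 3045042*√11 ≈ 2.3405e+10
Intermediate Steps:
o(J) = -91 (o(J) = -63 + 7*(-1*4) = -63 + 7*(-4) = -63 - 28 = -91)
A(p) = -2
L(E) = (√(-2 + E) - 91*E²)² (L(E) = (-91*E² + √(E - 2))² = (-91*E² + √(-2 + E))² = (√(-2 + E) - 91*E²)²)
L(13)*99 - 29/(-96) = (√(-2 + 13) - 91*13²)²*99 - 29/(-96) = (√11 - 91*169)²*99 - 29*(-1/96) = (√11 - 15379)²*99 + 29/96 = (-15379 + √11)²*99 + 29/96 = 99*(-15379 + √11)² + 29/96 = 29/96 + 99*(-15379 + √11)²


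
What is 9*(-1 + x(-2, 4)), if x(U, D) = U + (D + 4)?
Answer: 45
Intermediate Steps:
x(U, D) = 4 + D + U (x(U, D) = U + (4 + D) = 4 + D + U)
9*(-1 + x(-2, 4)) = 9*(-1 + (4 + 4 - 2)) = 9*(-1 + 6) = 9*5 = 45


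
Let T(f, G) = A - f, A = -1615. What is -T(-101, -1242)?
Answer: 1514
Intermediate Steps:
T(f, G) = -1615 - f
-T(-101, -1242) = -(-1615 - 1*(-101)) = -(-1615 + 101) = -1*(-1514) = 1514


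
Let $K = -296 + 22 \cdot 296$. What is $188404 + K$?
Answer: $194620$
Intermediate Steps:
$K = 6216$ ($K = -296 + 6512 = 6216$)
$188404 + K = 188404 + 6216 = 194620$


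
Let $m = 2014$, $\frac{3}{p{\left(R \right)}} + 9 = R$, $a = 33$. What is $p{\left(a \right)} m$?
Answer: $\frac{1007}{4} \approx 251.75$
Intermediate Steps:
$p{\left(R \right)} = \frac{3}{-9 + R}$
$p{\left(a \right)} m = \frac{3}{-9 + 33} \cdot 2014 = \frac{3}{24} \cdot 2014 = 3 \cdot \frac{1}{24} \cdot 2014 = \frac{1}{8} \cdot 2014 = \frac{1007}{4}$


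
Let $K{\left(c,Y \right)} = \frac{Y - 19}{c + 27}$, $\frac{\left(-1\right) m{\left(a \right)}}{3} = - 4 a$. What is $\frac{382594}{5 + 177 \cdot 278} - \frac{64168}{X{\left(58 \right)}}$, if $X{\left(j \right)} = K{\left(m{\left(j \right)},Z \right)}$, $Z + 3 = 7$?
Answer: $\frac{761024831938}{246055} \approx 3.0929 \cdot 10^{6}$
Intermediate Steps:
$Z = 4$ ($Z = -3 + 7 = 4$)
$m{\left(a \right)} = 12 a$ ($m{\left(a \right)} = - 3 \left(- 4 a\right) = 12 a$)
$K{\left(c,Y \right)} = \frac{-19 + Y}{27 + c}$
$X{\left(j \right)} = - \frac{15}{27 + 12 j}$ ($X{\left(j \right)} = \frac{-19 + 4}{27 + 12 j} = \frac{1}{27 + 12 j} \left(-15\right) = - \frac{15}{27 + 12 j}$)
$\frac{382594}{5 + 177 \cdot 278} - \frac{64168}{X{\left(58 \right)}} = \frac{382594}{5 + 177 \cdot 278} - \frac{64168}{\left(-5\right) \frac{1}{9 + 4 \cdot 58}} = \frac{382594}{5 + 49206} - \frac{64168}{\left(-5\right) \frac{1}{9 + 232}} = \frac{382594}{49211} - \frac{64168}{\left(-5\right) \frac{1}{241}} = 382594 \cdot \frac{1}{49211} - \frac{64168}{\left(-5\right) \frac{1}{241}} = \frac{382594}{49211} - \frac{64168}{- \frac{5}{241}} = \frac{382594}{49211} - - \frac{15464488}{5} = \frac{382594}{49211} + \frac{15464488}{5} = \frac{761024831938}{246055}$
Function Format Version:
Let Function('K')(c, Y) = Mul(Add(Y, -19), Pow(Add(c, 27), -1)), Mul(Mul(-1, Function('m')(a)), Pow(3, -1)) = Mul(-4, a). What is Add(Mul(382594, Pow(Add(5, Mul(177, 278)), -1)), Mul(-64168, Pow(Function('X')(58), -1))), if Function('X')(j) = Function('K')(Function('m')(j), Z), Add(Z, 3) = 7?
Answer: Rational(761024831938, 246055) ≈ 3.0929e+6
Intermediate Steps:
Z = 4 (Z = Add(-3, 7) = 4)
Function('m')(a) = Mul(12, a) (Function('m')(a) = Mul(-3, Mul(-4, a)) = Mul(12, a))
Function('K')(c, Y) = Mul(Pow(Add(27, c), -1), Add(-19, Y)) (Function('K')(c, Y) = Mul(Add(-19, Y), Pow(Add(27, c), -1)) = Mul(Pow(Add(27, c), -1), Add(-19, Y)))
Function('X')(j) = Mul(-15, Pow(Add(27, Mul(12, j)), -1)) (Function('X')(j) = Mul(Pow(Add(27, Mul(12, j)), -1), Add(-19, 4)) = Mul(Pow(Add(27, Mul(12, j)), -1), -15) = Mul(-15, Pow(Add(27, Mul(12, j)), -1)))
Add(Mul(382594, Pow(Add(5, Mul(177, 278)), -1)), Mul(-64168, Pow(Function('X')(58), -1))) = Add(Mul(382594, Pow(Add(5, Mul(177, 278)), -1)), Mul(-64168, Pow(Mul(-5, Pow(Add(9, Mul(4, 58)), -1)), -1))) = Add(Mul(382594, Pow(Add(5, 49206), -1)), Mul(-64168, Pow(Mul(-5, Pow(Add(9, 232), -1)), -1))) = Add(Mul(382594, Pow(49211, -1)), Mul(-64168, Pow(Mul(-5, Pow(241, -1)), -1))) = Add(Mul(382594, Rational(1, 49211)), Mul(-64168, Pow(Mul(-5, Rational(1, 241)), -1))) = Add(Rational(382594, 49211), Mul(-64168, Pow(Rational(-5, 241), -1))) = Add(Rational(382594, 49211), Mul(-64168, Rational(-241, 5))) = Add(Rational(382594, 49211), Rational(15464488, 5)) = Rational(761024831938, 246055)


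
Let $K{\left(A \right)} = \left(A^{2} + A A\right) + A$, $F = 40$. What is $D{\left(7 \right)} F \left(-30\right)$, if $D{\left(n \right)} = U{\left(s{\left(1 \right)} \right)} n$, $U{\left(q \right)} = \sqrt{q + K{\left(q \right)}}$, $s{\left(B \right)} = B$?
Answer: $-16800$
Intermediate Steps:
$K{\left(A \right)} = A + 2 A^{2}$ ($K{\left(A \right)} = \left(A^{2} + A^{2}\right) + A = 2 A^{2} + A = A + 2 A^{2}$)
$U{\left(q \right)} = \sqrt{q + q \left(1 + 2 q\right)}$
$D{\left(n \right)} = 2 n$ ($D{\left(n \right)} = \sqrt{2} \sqrt{1 \left(1 + 1\right)} n = \sqrt{2} \sqrt{1 \cdot 2} n = \sqrt{2} \sqrt{2} n = 2 n$)
$D{\left(7 \right)} F \left(-30\right) = 2 \cdot 7 \cdot 40 \left(-30\right) = 14 \cdot 40 \left(-30\right) = 560 \left(-30\right) = -16800$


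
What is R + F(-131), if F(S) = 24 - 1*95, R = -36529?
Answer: -36600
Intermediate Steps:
F(S) = -71 (F(S) = 24 - 95 = -71)
R + F(-131) = -36529 - 71 = -36600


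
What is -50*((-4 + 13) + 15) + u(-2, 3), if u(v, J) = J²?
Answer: -1191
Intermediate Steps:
-50*((-4 + 13) + 15) + u(-2, 3) = -50*((-4 + 13) + 15) + 3² = -50*(9 + 15) + 9 = -50*24 + 9 = -1200 + 9 = -1191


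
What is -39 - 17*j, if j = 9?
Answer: -192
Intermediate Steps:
-39 - 17*j = -39 - 17*9 = -39 - 153 = -192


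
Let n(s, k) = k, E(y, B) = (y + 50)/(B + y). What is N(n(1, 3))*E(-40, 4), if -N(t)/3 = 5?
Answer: 25/6 ≈ 4.1667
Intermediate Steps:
E(y, B) = (50 + y)/(B + y)
N(t) = -15 (N(t) = -3*5 = -15)
N(n(1, 3))*E(-40, 4) = -15*(50 - 40)/(4 - 40) = -15*10/(-36) = -(-5)*10/12 = -15*(-5/18) = 25/6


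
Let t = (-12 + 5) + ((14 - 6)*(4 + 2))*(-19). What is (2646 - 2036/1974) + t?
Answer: 1703531/987 ≈ 1726.0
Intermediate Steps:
t = -919 (t = -7 + (8*6)*(-19) = -7 + 48*(-19) = -7 - 912 = -919)
(2646 - 2036/1974) + t = (2646 - 2036/1974) - 919 = (2646 - 2036*1/1974) - 919 = (2646 - 1018/987) - 919 = 2610584/987 - 919 = 1703531/987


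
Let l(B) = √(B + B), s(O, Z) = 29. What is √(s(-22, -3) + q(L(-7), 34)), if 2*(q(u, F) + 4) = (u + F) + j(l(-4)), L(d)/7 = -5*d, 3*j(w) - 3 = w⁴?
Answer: √1581/3 ≈ 13.254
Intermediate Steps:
l(B) = √2*√B (l(B) = √(2*B) = √2*√B)
j(w) = 1 + w⁴/3
L(d) = -35*d (L(d) = 7*(-5*d) = -35*d)
q(u, F) = 43/6 + F/2 + u/2 (q(u, F) = -4 + ((u + F) + (1 + (√2*√(-4))⁴/3))/2 = -4 + ((F + u) + (1 + (√2*(2*I))⁴/3))/2 = -4 + ((F + u) + (1 + (2*I*√2)⁴/3))/2 = -4 + ((F + u) + (1 + (⅓)*64))/2 = -4 + ((F + u) + (1 + 64/3))/2 = -4 + ((F + u) + 67/3)/2 = -4 + (67/3 + F + u)/2 = -4 + (67/6 + F/2 + u/2) = 43/6 + F/2 + u/2)
√(s(-22, -3) + q(L(-7), 34)) = √(29 + (43/6 + (½)*34 + (-35*(-7))/2)) = √(29 + (43/6 + 17 + (½)*245)) = √(29 + (43/6 + 17 + 245/2)) = √(29 + 440/3) = √(527/3) = √1581/3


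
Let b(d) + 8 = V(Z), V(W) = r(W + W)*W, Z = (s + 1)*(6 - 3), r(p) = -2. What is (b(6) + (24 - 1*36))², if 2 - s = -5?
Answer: 4624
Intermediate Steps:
s = 7 (s = 2 - 1*(-5) = 2 + 5 = 7)
Z = 24 (Z = (7 + 1)*(6 - 3) = 8*3 = 24)
V(W) = -2*W
b(d) = -56 (b(d) = -8 - 2*24 = -8 - 48 = -56)
(b(6) + (24 - 1*36))² = (-56 + (24 - 1*36))² = (-56 + (24 - 36))² = (-56 - 12)² = (-68)² = 4624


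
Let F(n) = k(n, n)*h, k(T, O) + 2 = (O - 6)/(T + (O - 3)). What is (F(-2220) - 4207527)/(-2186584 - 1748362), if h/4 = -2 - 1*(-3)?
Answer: 6231356367/5827655026 ≈ 1.0693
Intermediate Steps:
k(T, O) = -2 + (-6 + O)/(-3 + O + T) (k(T, O) = -2 + (O - 6)/(T + (O - 3)) = -2 + (-6 + O)/(T + (-3 + O)) = -2 + (-6 + O)/(-3 + O + T))
h = 4 (h = 4*(-2 - 1*(-3)) = 4*(-2 + 3) = 4*1 = 4)
F(n) = -12*n/(-3 + 2*n) (F(n) = ((-n - 2*n)/(-3 + n + n))*4 = ((-3*n)/(-3 + 2*n))*4 = -3*n/(-3 + 2*n)*4 = -12*n/(-3 + 2*n))
(F(-2220) - 4207527)/(-2186584 - 1748362) = (-12*(-2220)/(-3 + 2*(-2220)) - 4207527)/(-2186584 - 1748362) = (-12*(-2220)/(-3 - 4440) - 4207527)/(-3934946) = (-12*(-2220)/(-4443) - 4207527)*(-1/3934946) = (-12*(-2220)*(-1/4443) - 4207527)*(-1/3934946) = (-8880/1481 - 4207527)*(-1/3934946) = -6231356367/1481*(-1/3934946) = 6231356367/5827655026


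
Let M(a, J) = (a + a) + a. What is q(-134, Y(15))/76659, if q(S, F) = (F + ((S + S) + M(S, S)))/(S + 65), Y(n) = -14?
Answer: 76/587719 ≈ 0.00012931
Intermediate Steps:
M(a, J) = 3*a (M(a, J) = 2*a + a = 3*a)
q(S, F) = (F + 5*S)/(65 + S) (q(S, F) = (F + ((S + S) + 3*S))/(S + 65) = (F + (2*S + 3*S))/(65 + S) = (F + 5*S)/(65 + S))
q(-134, Y(15))/76659 = ((-14 + 5*(-134))/(65 - 134))/76659 = ((-14 - 670)/(-69))*(1/76659) = -1/69*(-684)*(1/76659) = (228/23)*(1/76659) = 76/587719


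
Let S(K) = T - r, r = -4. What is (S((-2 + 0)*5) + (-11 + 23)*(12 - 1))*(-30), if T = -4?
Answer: -3960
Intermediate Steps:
S(K) = 0 (S(K) = -4 - 1*(-4) = -4 + 4 = 0)
(S((-2 + 0)*5) + (-11 + 23)*(12 - 1))*(-30) = (0 + (-11 + 23)*(12 - 1))*(-30) = (0 + 12*11)*(-30) = (0 + 132)*(-30) = 132*(-30) = -3960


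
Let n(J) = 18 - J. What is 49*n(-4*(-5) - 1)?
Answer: -49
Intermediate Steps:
49*n(-4*(-5) - 1) = 49*(18 - (-4*(-5) - 1)) = 49*(18 - (20 - 1)) = 49*(18 - 1*19) = 49*(18 - 19) = 49*(-1) = -49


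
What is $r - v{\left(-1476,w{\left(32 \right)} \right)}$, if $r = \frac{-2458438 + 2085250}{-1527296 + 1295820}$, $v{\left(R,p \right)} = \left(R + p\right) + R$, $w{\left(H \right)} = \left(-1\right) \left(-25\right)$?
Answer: $\frac{169475860}{57869} \approx 2928.6$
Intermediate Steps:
$w{\left(H \right)} = 25$
$v{\left(R,p \right)} = p + 2 R$
$r = \frac{93297}{57869}$ ($r = - \frac{373188}{-231476} = \left(-373188\right) \left(- \frac{1}{231476}\right) = \frac{93297}{57869} \approx 1.6122$)
$r - v{\left(-1476,w{\left(32 \right)} \right)} = \frac{93297}{57869} - \left(25 + 2 \left(-1476\right)\right) = \frac{93297}{57869} - \left(25 - 2952\right) = \frac{93297}{57869} - -2927 = \frac{93297}{57869} + 2927 = \frac{169475860}{57869}$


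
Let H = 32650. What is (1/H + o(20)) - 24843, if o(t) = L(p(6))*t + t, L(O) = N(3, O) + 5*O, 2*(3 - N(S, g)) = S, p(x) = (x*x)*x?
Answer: -104251449/32650 ≈ -3193.0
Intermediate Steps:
p(x) = x**3 (p(x) = x**2*x = x**3)
N(S, g) = 3 - S/2
L(O) = 3/2 + 5*O (L(O) = (3 - 1/2*3) + 5*O = (3 - 3/2) + 5*O = 3/2 + 5*O)
o(t) = 2165*t/2 (o(t) = (3/2 + 5*6**3)*t + t = (3/2 + 5*216)*t + t = (3/2 + 1080)*t + t = 2163*t/2 + t = 2165*t/2)
(1/H + o(20)) - 24843 = (1/32650 + (2165/2)*20) - 24843 = (1/32650 + 21650) - 24843 = 706872501/32650 - 24843 = -104251449/32650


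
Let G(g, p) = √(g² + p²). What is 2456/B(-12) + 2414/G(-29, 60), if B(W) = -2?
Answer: -1228 + 2414*√4441/4441 ≈ -1191.8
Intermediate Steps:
2456/B(-12) + 2414/G(-29, 60) = 2456/(-2) + 2414/(√((-29)² + 60²)) = 2456*(-½) + 2414/(√(841 + 3600)) = -1228 + 2414/(√4441) = -1228 + 2414*(√4441/4441) = -1228 + 2414*√4441/4441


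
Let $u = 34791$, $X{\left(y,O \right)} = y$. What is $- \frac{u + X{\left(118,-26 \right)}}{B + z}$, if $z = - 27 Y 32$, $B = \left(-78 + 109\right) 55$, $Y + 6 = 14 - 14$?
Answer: $- \frac{34909}{6889} \approx -5.0674$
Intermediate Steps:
$Y = -6$ ($Y = -6 + \left(14 - 14\right) = -6 + 0 = -6$)
$B = 1705$ ($B = 31 \cdot 55 = 1705$)
$z = 5184$ ($z = \left(-27\right) \left(-6\right) 32 = 162 \cdot 32 = 5184$)
$- \frac{u + X{\left(118,-26 \right)}}{B + z} = - \frac{34791 + 118}{1705 + 5184} = - \frac{34909}{6889}$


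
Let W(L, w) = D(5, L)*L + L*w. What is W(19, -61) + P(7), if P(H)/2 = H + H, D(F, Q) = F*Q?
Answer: 674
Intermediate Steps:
P(H) = 4*H (P(H) = 2*(H + H) = 2*(2*H) = 4*H)
W(L, w) = 5*L**2 + L*w (W(L, w) = (5*L)*L + L*w = 5*L**2 + L*w)
W(19, -61) + P(7) = 19*(-61 + 5*19) + 4*7 = 19*(-61 + 95) + 28 = 19*34 + 28 = 646 + 28 = 674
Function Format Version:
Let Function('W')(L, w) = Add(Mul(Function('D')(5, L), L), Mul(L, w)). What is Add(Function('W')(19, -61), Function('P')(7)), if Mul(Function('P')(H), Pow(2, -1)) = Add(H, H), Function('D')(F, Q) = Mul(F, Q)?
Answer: 674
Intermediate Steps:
Function('P')(H) = Mul(4, H) (Function('P')(H) = Mul(2, Add(H, H)) = Mul(2, Mul(2, H)) = Mul(4, H))
Function('W')(L, w) = Add(Mul(5, Pow(L, 2)), Mul(L, w)) (Function('W')(L, w) = Add(Mul(Mul(5, L), L), Mul(L, w)) = Add(Mul(5, Pow(L, 2)), Mul(L, w)))
Add(Function('W')(19, -61), Function('P')(7)) = Add(Mul(19, Add(-61, Mul(5, 19))), Mul(4, 7)) = Add(Mul(19, Add(-61, 95)), 28) = Add(Mul(19, 34), 28) = Add(646, 28) = 674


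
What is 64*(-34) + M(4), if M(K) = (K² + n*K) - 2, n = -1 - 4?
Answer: -2182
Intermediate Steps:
n = -5
M(K) = -2 + K² - 5*K (M(K) = (K² - 5*K) - 2 = -2 + K² - 5*K)
64*(-34) + M(4) = 64*(-34) + (-2 + 4² - 5*4) = -2176 + (-2 + 16 - 20) = -2176 - 6 = -2182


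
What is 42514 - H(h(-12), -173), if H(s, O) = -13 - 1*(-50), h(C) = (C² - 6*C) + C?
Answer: 42477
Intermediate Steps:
h(C) = C² - 5*C
H(s, O) = 37 (H(s, O) = -13 + 50 = 37)
42514 - H(h(-12), -173) = 42514 - 1*37 = 42514 - 37 = 42477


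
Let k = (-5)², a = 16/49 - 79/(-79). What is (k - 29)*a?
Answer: -260/49 ≈ -5.3061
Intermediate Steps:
a = 65/49 (a = 16*(1/49) - 79*(-1/79) = 16/49 + 1 = 65/49 ≈ 1.3265)
k = 25
(k - 29)*a = (25 - 29)*(65/49) = -4*65/49 = -260/49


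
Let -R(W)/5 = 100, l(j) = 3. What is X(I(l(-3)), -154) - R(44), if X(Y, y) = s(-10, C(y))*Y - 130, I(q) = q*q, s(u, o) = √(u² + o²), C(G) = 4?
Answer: 370 + 18*√29 ≈ 466.93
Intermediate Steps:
R(W) = -500 (R(W) = -5*100 = -500)
s(u, o) = √(o² + u²)
I(q) = q²
X(Y, y) = -130 + 2*Y*√29 (X(Y, y) = √(4² + (-10)²)*Y - 130 = √(16 + 100)*Y - 130 = √116*Y - 130 = (2*√29)*Y - 130 = 2*Y*√29 - 130 = -130 + 2*Y*√29)
X(I(l(-3)), -154) - R(44) = (-130 + 2*3²*√29) - 1*(-500) = (-130 + 2*9*√29) + 500 = (-130 + 18*√29) + 500 = 370 + 18*√29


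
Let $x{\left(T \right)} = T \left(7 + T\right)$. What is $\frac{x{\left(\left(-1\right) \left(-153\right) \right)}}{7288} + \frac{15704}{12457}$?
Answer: $\frac{52424764}{11348327} \approx 4.6196$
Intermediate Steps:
$\frac{x{\left(\left(-1\right) \left(-153\right) \right)}}{7288} + \frac{15704}{12457} = \frac{\left(-1\right) \left(-153\right) \left(7 - -153\right)}{7288} + \frac{15704}{12457} = 153 \left(7 + 153\right) \frac{1}{7288} + 15704 \cdot \frac{1}{12457} = 153 \cdot 160 \cdot \frac{1}{7288} + \frac{15704}{12457} = 24480 \cdot \frac{1}{7288} + \frac{15704}{12457} = \frac{3060}{911} + \frac{15704}{12457} = \frac{52424764}{11348327}$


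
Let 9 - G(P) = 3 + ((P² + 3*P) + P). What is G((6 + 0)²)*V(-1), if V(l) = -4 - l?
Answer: 4302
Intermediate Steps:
G(P) = 6 - P² - 4*P (G(P) = 9 - (3 + ((P² + 3*P) + P)) = 9 - (3 + (P² + 4*P)) = 9 - (3 + P² + 4*P) = 9 + (-3 - P² - 4*P) = 6 - P² - 4*P)
G((6 + 0)²)*V(-1) = (6 - ((6 + 0)²)² - 4*(6 + 0)²)*(-4 - 1*(-1)) = (6 - (6²)² - 4*6²)*(-4 + 1) = (6 - 1*36² - 4*36)*(-3) = (6 - 1*1296 - 144)*(-3) = (6 - 1296 - 144)*(-3) = -1434*(-3) = 4302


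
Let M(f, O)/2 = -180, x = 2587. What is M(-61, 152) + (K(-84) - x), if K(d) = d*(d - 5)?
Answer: 4529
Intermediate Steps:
M(f, O) = -360 (M(f, O) = 2*(-180) = -360)
K(d) = d*(-5 + d)
M(-61, 152) + (K(-84) - x) = -360 + (-84*(-5 - 84) - 1*2587) = -360 + (-84*(-89) - 2587) = -360 + (7476 - 2587) = -360 + 4889 = 4529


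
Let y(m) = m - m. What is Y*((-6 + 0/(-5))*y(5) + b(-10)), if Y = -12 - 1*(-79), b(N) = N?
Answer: -670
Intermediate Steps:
y(m) = 0
Y = 67 (Y = -12 + 79 = 67)
Y*((-6 + 0/(-5))*y(5) + b(-10)) = 67*((-6 + 0/(-5))*0 - 10) = 67*((-6 + 0*(-⅕))*0 - 10) = 67*((-6 + 0)*0 - 10) = 67*(-6*0 - 10) = 67*(0 - 10) = 67*(-10) = -670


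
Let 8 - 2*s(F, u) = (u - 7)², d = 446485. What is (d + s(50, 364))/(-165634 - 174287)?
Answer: -765529/679842 ≈ -1.1260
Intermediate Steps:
s(F, u) = 4 - (-7 + u)²/2 (s(F, u) = 4 - (u - 7)²/2 = 4 - (-7 + u)²/2)
(d + s(50, 364))/(-165634 - 174287) = (446485 + (4 - (-7 + 364)²/2))/(-165634 - 174287) = (446485 + (4 - ½*357²))/(-339921) = (446485 + (4 - ½*127449))*(-1/339921) = (446485 + (4 - 127449/2))*(-1/339921) = (446485 - 127441/2)*(-1/339921) = (765529/2)*(-1/339921) = -765529/679842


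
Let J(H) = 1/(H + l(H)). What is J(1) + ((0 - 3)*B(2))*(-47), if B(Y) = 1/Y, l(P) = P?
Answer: 71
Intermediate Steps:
J(H) = 1/(2*H) (J(H) = 1/(H + H) = 1/(2*H))
B(Y) = 1/Y
J(1) + ((0 - 3)*B(2))*(-47) = (1/2)/1 + ((0 - 3)/2)*(-47) = (1/2)*1 - 3*1/2*(-47) = 1/2 - 3/2*(-47) = 1/2 + 141/2 = 71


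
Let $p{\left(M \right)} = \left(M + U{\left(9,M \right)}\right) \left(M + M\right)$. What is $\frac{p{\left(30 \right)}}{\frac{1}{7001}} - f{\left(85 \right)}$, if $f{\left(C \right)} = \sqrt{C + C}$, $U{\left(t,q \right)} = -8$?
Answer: $9241320 - \sqrt{170} \approx 9.2413 \cdot 10^{6}$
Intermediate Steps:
$p{\left(M \right)} = 2 M \left(-8 + M\right)$ ($p{\left(M \right)} = \left(M - 8\right) \left(M + M\right) = \left(-8 + M\right) 2 M = 2 M \left(-8 + M\right)$)
$f{\left(C \right)} = \sqrt{2} \sqrt{C}$ ($f{\left(C \right)} = \sqrt{2 C} = \sqrt{2} \sqrt{C}$)
$\frac{p{\left(30 \right)}}{\frac{1}{7001}} - f{\left(85 \right)} = \frac{2 \cdot 30 \left(-8 + 30\right)}{\frac{1}{7001}} - \sqrt{2} \sqrt{85} = 2 \cdot 30 \cdot 22 \frac{1}{\frac{1}{7001}} - \sqrt{170} = 1320 \cdot 7001 - \sqrt{170} = 9241320 - \sqrt{170}$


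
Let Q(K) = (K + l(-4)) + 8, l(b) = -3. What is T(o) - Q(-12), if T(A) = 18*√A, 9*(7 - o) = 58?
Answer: 7 + 6*√5 ≈ 20.416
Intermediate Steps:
o = 5/9 (o = 7 - ⅑*58 = 7 - 58/9 = 5/9 ≈ 0.55556)
Q(K) = 5 + K (Q(K) = (K - 3) + 8 = (-3 + K) + 8 = 5 + K)
T(o) - Q(-12) = 18*√(5/9) - (5 - 12) = 18*(√5/3) - 1*(-7) = 6*√5 + 7 = 7 + 6*√5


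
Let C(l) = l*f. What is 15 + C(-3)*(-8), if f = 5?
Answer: 135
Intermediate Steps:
C(l) = 5*l (C(l) = l*5 = 5*l)
15 + C(-3)*(-8) = 15 + (5*(-3))*(-8) = 15 - 15*(-8) = 15 + 120 = 135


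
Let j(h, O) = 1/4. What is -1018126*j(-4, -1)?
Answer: -509063/2 ≈ -2.5453e+5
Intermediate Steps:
j(h, O) = ¼
-1018126*j(-4, -1) = -1018126*¼ = -509063/2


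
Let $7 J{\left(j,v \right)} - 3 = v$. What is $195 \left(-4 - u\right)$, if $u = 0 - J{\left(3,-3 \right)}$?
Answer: $-780$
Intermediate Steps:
$J{\left(j,v \right)} = \frac{3}{7} + \frac{v}{7}$
$u = 0$ ($u = 0 - \left(\frac{3}{7} + \frac{1}{7} \left(-3\right)\right) = 0 - \left(\frac{3}{7} - \frac{3}{7}\right) = 0 - 0 = 0 + 0 = 0$)
$195 \left(-4 - u\right) = 195 \left(-4 - 0\right) = 195 \left(-4 + 0\right) = 195 \left(-4\right) = -780$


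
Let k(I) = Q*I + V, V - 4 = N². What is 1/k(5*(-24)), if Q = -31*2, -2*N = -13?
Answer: 4/29945 ≈ 0.00013358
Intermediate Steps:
N = 13/2 (N = -½*(-13) = 13/2 ≈ 6.5000)
Q = -62
V = 185/4 (V = 4 + (13/2)² = 4 + 169/4 = 185/4 ≈ 46.250)
k(I) = 185/4 - 62*I (k(I) = -62*I + 185/4 = 185/4 - 62*I)
1/k(5*(-24)) = 1/(185/4 - 310*(-24)) = 1/(185/4 - 62*(-120)) = 1/(185/4 + 7440) = 1/(29945/4) = 4/29945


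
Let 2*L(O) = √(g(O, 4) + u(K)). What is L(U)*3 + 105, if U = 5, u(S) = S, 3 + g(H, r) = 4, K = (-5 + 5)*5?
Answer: 213/2 ≈ 106.50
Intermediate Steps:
K = 0 (K = 0*5 = 0)
g(H, r) = 1 (g(H, r) = -3 + 4 = 1)
L(O) = ½ (L(O) = √(1 + 0)/2 = √1/2 = (½)*1 = ½)
L(U)*3 + 105 = (½)*3 + 105 = 3/2 + 105 = 213/2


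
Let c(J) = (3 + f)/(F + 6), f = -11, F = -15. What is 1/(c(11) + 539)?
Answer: 9/4859 ≈ 0.0018522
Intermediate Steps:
c(J) = 8/9 (c(J) = (3 - 11)/(-15 + 6) = -8/(-9) = -8*(-⅑) = 8/9)
1/(c(11) + 539) = 1/(8/9 + 539) = 1/(4859/9) = 9/4859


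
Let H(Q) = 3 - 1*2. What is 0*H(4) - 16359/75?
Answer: -5453/25 ≈ -218.12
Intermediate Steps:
H(Q) = 1 (H(Q) = 3 - 2 = 1)
0*H(4) - 16359/75 = 0*1 - 16359/75 = 0 - 16359/75 = 0 - 133*41/25 = 0 - 5453/25 = -5453/25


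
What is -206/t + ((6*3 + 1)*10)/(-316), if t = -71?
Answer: 25803/11218 ≈ 2.3001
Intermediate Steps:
-206/t + ((6*3 + 1)*10)/(-316) = -206/(-71) + ((6*3 + 1)*10)/(-316) = -206*(-1/71) + ((18 + 1)*10)*(-1/316) = 206/71 + (19*10)*(-1/316) = 206/71 + 190*(-1/316) = 206/71 - 95/158 = 25803/11218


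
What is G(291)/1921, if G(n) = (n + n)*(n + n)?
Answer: 338724/1921 ≈ 176.33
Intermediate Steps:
G(n) = 4*n**2 (G(n) = (2*n)*(2*n) = 4*n**2)
G(291)/1921 = (4*291**2)/1921 = (4*84681)*(1/1921) = 338724*(1/1921) = 338724/1921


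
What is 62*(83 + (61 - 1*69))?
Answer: 4650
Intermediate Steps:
62*(83 + (61 - 1*69)) = 62*(83 + (61 - 69)) = 62*(83 - 8) = 62*75 = 4650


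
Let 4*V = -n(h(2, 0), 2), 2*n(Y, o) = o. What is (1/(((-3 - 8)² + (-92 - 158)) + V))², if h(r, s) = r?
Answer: 16/267289 ≈ 5.9860e-5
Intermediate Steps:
n(Y, o) = o/2
V = -¼ (V = (-2/2)/4 = (-1*1)/4 = (¼)*(-1) = -¼ ≈ -0.25000)
(1/(((-3 - 8)² + (-92 - 158)) + V))² = (1/(((-3 - 8)² + (-92 - 158)) - ¼))² = (1/(((-11)² - 250) - ¼))² = (1/((121 - 250) - ¼))² = (1/(-129 - ¼))² = (1/(-517/4))² = (-4/517)² = 16/267289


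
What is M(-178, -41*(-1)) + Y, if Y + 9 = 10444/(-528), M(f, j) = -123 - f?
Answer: 3461/132 ≈ 26.220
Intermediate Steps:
Y = -3799/132 (Y = -9 + 10444/(-528) = -9 + 10444*(-1/528) = -9 - 2611/132 = -3799/132 ≈ -28.780)
M(-178, -41*(-1)) + Y = (-123 - 1*(-178)) - 3799/132 = (-123 + 178) - 3799/132 = 55 - 3799/132 = 3461/132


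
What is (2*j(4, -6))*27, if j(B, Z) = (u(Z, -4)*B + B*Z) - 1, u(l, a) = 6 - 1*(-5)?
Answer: 1026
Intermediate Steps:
u(l, a) = 11 (u(l, a) = 6 + 5 = 11)
j(B, Z) = -1 + 11*B + B*Z (j(B, Z) = (11*B + B*Z) - 1 = -1 + 11*B + B*Z)
(2*j(4, -6))*27 = (2*(-1 + 11*4 + 4*(-6)))*27 = (2*(-1 + 44 - 24))*27 = (2*19)*27 = 38*27 = 1026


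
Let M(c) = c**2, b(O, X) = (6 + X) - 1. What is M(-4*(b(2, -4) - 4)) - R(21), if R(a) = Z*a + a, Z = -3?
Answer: 186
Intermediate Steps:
b(O, X) = 5 + X
R(a) = -2*a (R(a) = -3*a + a = -2*a)
M(-4*(b(2, -4) - 4)) - R(21) = (-4*((5 - 4) - 4))**2 - (-2)*21 = (-4*(1 - 4))**2 - 1*(-42) = (-4*(-3))**2 + 42 = 12**2 + 42 = 144 + 42 = 186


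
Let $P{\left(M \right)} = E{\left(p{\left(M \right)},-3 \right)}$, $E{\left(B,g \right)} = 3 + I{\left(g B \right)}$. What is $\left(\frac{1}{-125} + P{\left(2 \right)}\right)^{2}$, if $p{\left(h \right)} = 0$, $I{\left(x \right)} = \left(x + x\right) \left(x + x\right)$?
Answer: $\frac{139876}{15625} \approx 8.9521$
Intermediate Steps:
$I{\left(x \right)} = 4 x^{2}$ ($I{\left(x \right)} = 2 x 2 x = 4 x^{2}$)
$E{\left(B,g \right)} = 3 + 4 B^{2} g^{2}$ ($E{\left(B,g \right)} = 3 + 4 \left(g B\right)^{2} = 3 + 4 \left(B g\right)^{2} = 3 + 4 B^{2} g^{2}$)
$P{\left(M \right)} = 3$ ($P{\left(M \right)} = 3 + 4 \cdot 0^{2} \left(-3\right)^{2} = 3 + 4 \cdot 0 \cdot 9 = 3 + 0 = 3$)
$\left(\frac{1}{-125} + P{\left(2 \right)}\right)^{2} = \left(\frac{1}{-125} + 3\right)^{2} = \left(- \frac{1}{125} + 3\right)^{2} = \left(\frac{374}{125}\right)^{2} = \frac{139876}{15625}$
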